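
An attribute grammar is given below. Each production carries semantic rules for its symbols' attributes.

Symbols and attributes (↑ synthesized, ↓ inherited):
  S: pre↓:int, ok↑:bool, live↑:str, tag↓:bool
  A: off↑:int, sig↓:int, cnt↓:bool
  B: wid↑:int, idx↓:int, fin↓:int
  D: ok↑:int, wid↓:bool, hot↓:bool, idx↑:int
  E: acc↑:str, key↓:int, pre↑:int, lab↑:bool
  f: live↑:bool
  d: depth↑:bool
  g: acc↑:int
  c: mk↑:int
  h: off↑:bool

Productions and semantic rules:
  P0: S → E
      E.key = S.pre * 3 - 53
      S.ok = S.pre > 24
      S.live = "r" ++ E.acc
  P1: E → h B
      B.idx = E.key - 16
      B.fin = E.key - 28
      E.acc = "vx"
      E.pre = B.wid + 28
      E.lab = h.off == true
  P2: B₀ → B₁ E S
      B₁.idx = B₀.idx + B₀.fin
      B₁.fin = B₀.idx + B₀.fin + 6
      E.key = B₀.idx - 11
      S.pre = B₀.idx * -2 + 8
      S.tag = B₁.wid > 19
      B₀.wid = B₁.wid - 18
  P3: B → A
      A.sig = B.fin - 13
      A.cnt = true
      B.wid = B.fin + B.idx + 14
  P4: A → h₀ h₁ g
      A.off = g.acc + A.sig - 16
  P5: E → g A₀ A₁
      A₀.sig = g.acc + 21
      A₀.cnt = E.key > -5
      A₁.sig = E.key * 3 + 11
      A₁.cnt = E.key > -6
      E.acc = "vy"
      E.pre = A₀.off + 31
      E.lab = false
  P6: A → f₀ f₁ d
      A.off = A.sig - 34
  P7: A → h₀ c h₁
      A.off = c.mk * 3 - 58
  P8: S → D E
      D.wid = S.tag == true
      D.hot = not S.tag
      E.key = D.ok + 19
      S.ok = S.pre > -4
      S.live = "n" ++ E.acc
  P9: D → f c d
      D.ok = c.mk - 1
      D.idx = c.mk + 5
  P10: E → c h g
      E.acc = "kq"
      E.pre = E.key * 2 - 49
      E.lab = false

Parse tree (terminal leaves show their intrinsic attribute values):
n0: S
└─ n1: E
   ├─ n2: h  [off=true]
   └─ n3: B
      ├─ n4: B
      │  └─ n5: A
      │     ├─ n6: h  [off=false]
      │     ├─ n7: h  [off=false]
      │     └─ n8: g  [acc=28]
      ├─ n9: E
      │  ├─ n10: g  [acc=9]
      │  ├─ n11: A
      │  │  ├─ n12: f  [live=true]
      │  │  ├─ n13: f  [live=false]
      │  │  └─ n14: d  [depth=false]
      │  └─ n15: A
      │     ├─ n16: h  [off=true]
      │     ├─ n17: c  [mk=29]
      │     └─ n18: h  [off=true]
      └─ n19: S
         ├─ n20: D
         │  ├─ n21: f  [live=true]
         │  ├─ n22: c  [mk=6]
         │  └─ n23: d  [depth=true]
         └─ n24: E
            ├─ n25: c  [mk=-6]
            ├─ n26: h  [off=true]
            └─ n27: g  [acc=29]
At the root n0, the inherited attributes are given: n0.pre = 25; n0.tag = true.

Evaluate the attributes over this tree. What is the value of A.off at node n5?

5

1. n0.pre = 25  [given at root]
2. n0.tag = true  [given at root]
3. n1.key = 22  [S.pre * 3 - 53]
4. n2.off = true  [terminal]
5. n3.idx = 6  [E.key - 16]
6. n3.fin = -6  [E.key - 28]
7. n4.idx = 0  [B₀.idx + B₀.fin]
8. n4.fin = 6  [B₀.idx + B₀.fin + 6]
9. n5.sig = -7  [B.fin - 13]
10. n5.cnt = true  [true]
11. n6.off = false  [terminal]
12. n7.off = false  [terminal]
13. n8.acc = 28  [terminal]
14. n5.off = 5  [g.acc + A.sig - 16]
15. n4.wid = 20  [B.fin + B.idx + 14]
16. n9.key = -5  [B₀.idx - 11]
17. n10.acc = 9  [terminal]
18. n11.sig = 30  [g.acc + 21]
19. n11.cnt = false  [E.key > -5]
20. n12.live = true  [terminal]
21. n13.live = false  [terminal]
22. n14.depth = false  [terminal]
23. n11.off = -4  [A.sig - 34]
24. n15.sig = -4  [E.key * 3 + 11]
25. n15.cnt = true  [E.key > -6]
26. n16.off = true  [terminal]
27. n17.mk = 29  [terminal]
28. n18.off = true  [terminal]
29. n15.off = 29  [c.mk * 3 - 58]
30. n9.acc = "vy"  ["vy"]
31. n9.pre = 27  [A₀.off + 31]
32. n9.lab = false  [false]
33. n19.pre = -4  [B₀.idx * -2 + 8]
34. n19.tag = true  [B₁.wid > 19]
35. n20.wid = true  [S.tag == true]
36. n20.hot = false  [not S.tag]
37. n21.live = true  [terminal]
38. n22.mk = 6  [terminal]
39. n23.depth = true  [terminal]
40. n20.ok = 5  [c.mk - 1]
41. n20.idx = 11  [c.mk + 5]
42. n24.key = 24  [D.ok + 19]
43. n25.mk = -6  [terminal]
44. n26.off = true  [terminal]
45. n27.acc = 29  [terminal]
46. n24.acc = "kq"  ["kq"]
47. n24.pre = -1  [E.key * 2 - 49]
48. n24.lab = false  [false]
49. n19.ok = false  [S.pre > -4]
50. n19.live = "nkq"  ["n" ++ E.acc]
51. n3.wid = 2  [B₁.wid - 18]
52. n1.acc = "vx"  ["vx"]
53. n1.pre = 30  [B.wid + 28]
54. n1.lab = true  [h.off == true]
55. n0.ok = true  [S.pre > 24]
56. n0.live = "rvx"  ["r" ++ E.acc]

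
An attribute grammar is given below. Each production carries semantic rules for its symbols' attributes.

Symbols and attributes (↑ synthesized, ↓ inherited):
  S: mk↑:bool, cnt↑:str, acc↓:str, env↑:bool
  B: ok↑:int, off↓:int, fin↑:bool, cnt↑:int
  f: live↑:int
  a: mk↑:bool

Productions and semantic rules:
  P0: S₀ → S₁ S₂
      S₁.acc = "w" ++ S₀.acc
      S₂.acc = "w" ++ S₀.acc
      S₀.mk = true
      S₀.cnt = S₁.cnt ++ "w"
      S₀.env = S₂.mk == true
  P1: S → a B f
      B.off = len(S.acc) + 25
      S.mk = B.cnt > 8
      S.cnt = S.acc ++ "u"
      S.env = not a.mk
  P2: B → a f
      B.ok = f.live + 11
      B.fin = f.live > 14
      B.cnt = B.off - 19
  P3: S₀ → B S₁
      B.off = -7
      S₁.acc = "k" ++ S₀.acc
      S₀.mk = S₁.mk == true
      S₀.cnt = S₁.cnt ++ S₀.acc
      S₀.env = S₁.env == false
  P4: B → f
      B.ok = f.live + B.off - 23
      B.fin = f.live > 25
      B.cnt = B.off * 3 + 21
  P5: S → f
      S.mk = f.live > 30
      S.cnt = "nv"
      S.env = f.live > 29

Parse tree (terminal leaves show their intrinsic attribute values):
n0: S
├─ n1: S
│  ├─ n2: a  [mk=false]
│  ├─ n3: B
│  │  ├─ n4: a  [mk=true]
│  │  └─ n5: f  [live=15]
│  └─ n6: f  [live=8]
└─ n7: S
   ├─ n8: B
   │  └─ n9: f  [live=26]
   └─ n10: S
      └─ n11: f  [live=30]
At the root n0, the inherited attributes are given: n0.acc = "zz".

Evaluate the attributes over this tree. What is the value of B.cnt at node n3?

1. n0.acc = "zz"  [given at root]
2. n1.acc = "wzz"  ["w" ++ S₀.acc]
3. n2.mk = false  [terminal]
4. n3.off = 28  [len(S.acc) + 25]
5. n4.mk = true  [terminal]
6. n5.live = 15  [terminal]
7. n3.ok = 26  [f.live + 11]
8. n3.fin = true  [f.live > 14]
9. n3.cnt = 9  [B.off - 19]
10. n6.live = 8  [terminal]
11. n1.mk = true  [B.cnt > 8]
12. n1.cnt = "wzzu"  [S.acc ++ "u"]
13. n1.env = true  [not a.mk]
14. n7.acc = "wzz"  ["w" ++ S₀.acc]
15. n8.off = -7  [-7]
16. n9.live = 26  [terminal]
17. n8.ok = -4  [f.live + B.off - 23]
18. n8.fin = true  [f.live > 25]
19. n8.cnt = 0  [B.off * 3 + 21]
20. n10.acc = "kwzz"  ["k" ++ S₀.acc]
21. n11.live = 30  [terminal]
22. n10.mk = false  [f.live > 30]
23. n10.cnt = "nv"  ["nv"]
24. n10.env = true  [f.live > 29]
25. n7.mk = false  [S₁.mk == true]
26. n7.cnt = "nvwzz"  [S₁.cnt ++ S₀.acc]
27. n7.env = false  [S₁.env == false]
28. n0.mk = true  [true]
29. n0.cnt = "wzzuw"  [S₁.cnt ++ "w"]
30. n0.env = false  [S₂.mk == true]

9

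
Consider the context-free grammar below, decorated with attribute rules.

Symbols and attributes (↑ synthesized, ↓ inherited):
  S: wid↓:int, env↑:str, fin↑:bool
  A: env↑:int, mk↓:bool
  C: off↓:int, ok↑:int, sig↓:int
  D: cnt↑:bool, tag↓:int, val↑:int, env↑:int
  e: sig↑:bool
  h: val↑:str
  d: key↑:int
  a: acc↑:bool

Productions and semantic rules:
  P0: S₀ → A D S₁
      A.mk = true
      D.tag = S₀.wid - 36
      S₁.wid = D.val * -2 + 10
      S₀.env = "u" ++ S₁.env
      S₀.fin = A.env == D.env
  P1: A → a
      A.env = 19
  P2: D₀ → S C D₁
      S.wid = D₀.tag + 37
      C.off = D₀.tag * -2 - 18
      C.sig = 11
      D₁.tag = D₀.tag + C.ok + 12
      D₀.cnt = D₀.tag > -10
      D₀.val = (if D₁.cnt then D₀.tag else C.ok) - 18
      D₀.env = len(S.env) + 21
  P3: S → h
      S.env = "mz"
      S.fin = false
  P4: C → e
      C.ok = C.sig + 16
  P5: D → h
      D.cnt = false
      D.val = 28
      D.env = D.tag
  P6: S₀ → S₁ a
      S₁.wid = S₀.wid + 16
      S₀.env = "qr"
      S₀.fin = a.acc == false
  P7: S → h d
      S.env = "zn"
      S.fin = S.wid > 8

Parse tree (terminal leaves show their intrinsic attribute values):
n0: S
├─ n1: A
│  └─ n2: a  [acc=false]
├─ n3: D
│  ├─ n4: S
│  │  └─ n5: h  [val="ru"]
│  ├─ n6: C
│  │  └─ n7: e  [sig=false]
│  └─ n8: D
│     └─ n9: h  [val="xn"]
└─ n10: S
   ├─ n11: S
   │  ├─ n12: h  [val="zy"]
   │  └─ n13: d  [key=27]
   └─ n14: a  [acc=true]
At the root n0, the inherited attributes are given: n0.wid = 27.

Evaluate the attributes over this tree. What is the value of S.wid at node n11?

1. n0.wid = 27  [given at root]
2. n1.mk = true  [true]
3. n2.acc = false  [terminal]
4. n1.env = 19  [19]
5. n3.tag = -9  [S₀.wid - 36]
6. n4.wid = 28  [D₀.tag + 37]
7. n5.val = "ru"  [terminal]
8. n4.env = "mz"  ["mz"]
9. n4.fin = false  [false]
10. n6.off = 0  [D₀.tag * -2 - 18]
11. n6.sig = 11  [11]
12. n7.sig = false  [terminal]
13. n6.ok = 27  [C.sig + 16]
14. n8.tag = 30  [D₀.tag + C.ok + 12]
15. n9.val = "xn"  [terminal]
16. n8.cnt = false  [false]
17. n8.val = 28  [28]
18. n8.env = 30  [D.tag]
19. n3.cnt = true  [D₀.tag > -10]
20. n3.val = 9  [(if D₁.cnt then D₀.tag else C.ok) - 18]
21. n3.env = 23  [len(S.env) + 21]
22. n10.wid = -8  [D.val * -2 + 10]
23. n11.wid = 8  [S₀.wid + 16]
24. n12.val = "zy"  [terminal]
25. n13.key = 27  [terminal]
26. n11.env = "zn"  ["zn"]
27. n11.fin = false  [S.wid > 8]
28. n14.acc = true  [terminal]
29. n10.env = "qr"  ["qr"]
30. n10.fin = false  [a.acc == false]
31. n0.env = "uqr"  ["u" ++ S₁.env]
32. n0.fin = false  [A.env == D.env]

8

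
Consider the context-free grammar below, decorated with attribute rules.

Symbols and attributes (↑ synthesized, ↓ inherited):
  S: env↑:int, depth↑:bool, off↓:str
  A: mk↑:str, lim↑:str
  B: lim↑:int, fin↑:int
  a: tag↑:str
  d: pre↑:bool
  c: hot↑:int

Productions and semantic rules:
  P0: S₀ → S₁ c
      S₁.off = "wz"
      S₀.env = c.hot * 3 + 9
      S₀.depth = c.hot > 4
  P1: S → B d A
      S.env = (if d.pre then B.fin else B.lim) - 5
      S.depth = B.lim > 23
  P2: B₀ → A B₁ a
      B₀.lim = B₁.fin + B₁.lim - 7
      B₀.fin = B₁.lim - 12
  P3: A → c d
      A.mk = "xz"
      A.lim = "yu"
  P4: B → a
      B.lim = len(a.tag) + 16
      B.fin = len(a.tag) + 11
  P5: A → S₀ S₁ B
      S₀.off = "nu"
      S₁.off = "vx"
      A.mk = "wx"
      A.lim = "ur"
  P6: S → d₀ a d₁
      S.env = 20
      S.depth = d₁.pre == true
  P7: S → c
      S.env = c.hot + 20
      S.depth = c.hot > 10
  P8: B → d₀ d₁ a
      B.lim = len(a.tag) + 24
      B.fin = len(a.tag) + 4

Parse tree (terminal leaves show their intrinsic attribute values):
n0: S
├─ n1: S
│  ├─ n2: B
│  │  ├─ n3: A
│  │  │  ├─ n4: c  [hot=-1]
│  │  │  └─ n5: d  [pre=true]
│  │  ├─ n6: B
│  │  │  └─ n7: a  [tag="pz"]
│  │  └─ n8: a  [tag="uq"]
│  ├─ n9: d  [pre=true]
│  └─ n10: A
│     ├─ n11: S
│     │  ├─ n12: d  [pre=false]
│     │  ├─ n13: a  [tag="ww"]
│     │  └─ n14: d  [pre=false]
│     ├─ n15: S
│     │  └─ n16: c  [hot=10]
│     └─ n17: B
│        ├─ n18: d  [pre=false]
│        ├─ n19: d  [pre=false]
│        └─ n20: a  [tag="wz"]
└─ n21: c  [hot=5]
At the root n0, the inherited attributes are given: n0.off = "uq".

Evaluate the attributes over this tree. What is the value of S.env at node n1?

1

1. n0.off = "uq"  [given at root]
2. n1.off = "wz"  ["wz"]
3. n4.hot = -1  [terminal]
4. n5.pre = true  [terminal]
5. n3.mk = "xz"  ["xz"]
6. n3.lim = "yu"  ["yu"]
7. n7.tag = "pz"  [terminal]
8. n6.lim = 18  [len(a.tag) + 16]
9. n6.fin = 13  [len(a.tag) + 11]
10. n8.tag = "uq"  [terminal]
11. n2.lim = 24  [B₁.fin + B₁.lim - 7]
12. n2.fin = 6  [B₁.lim - 12]
13. n9.pre = true  [terminal]
14. n11.off = "nu"  ["nu"]
15. n12.pre = false  [terminal]
16. n13.tag = "ww"  [terminal]
17. n14.pre = false  [terminal]
18. n11.env = 20  [20]
19. n11.depth = false  [d₁.pre == true]
20. n15.off = "vx"  ["vx"]
21. n16.hot = 10  [terminal]
22. n15.env = 30  [c.hot + 20]
23. n15.depth = false  [c.hot > 10]
24. n18.pre = false  [terminal]
25. n19.pre = false  [terminal]
26. n20.tag = "wz"  [terminal]
27. n17.lim = 26  [len(a.tag) + 24]
28. n17.fin = 6  [len(a.tag) + 4]
29. n10.mk = "wx"  ["wx"]
30. n10.lim = "ur"  ["ur"]
31. n1.env = 1  [(if d.pre then B.fin else B.lim) - 5]
32. n1.depth = true  [B.lim > 23]
33. n21.hot = 5  [terminal]
34. n0.env = 24  [c.hot * 3 + 9]
35. n0.depth = true  [c.hot > 4]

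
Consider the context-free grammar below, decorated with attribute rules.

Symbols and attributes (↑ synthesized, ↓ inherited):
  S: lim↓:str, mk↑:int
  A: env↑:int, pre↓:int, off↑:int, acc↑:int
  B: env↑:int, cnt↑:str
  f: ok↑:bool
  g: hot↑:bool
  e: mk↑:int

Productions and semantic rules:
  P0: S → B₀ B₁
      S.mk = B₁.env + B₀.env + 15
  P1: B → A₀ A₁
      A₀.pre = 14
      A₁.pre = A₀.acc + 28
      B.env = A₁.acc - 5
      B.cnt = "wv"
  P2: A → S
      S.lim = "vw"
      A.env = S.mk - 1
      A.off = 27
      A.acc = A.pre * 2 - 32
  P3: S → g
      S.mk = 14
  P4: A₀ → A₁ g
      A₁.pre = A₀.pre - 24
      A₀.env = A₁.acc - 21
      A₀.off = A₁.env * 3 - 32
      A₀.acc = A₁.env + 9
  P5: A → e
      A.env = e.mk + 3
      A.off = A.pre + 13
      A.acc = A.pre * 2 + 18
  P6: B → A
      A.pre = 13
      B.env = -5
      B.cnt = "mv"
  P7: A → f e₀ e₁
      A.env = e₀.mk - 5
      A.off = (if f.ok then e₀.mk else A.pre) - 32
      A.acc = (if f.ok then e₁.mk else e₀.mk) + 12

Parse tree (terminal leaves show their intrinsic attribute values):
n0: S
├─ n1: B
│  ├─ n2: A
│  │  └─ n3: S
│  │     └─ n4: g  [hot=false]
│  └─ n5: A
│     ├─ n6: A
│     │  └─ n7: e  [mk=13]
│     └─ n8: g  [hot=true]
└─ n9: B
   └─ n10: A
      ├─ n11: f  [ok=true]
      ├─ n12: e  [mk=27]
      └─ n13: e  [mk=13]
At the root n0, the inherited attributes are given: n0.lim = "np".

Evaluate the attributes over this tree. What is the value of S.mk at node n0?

1. n0.lim = "np"  [given at root]
2. n2.pre = 14  [14]
3. n3.lim = "vw"  ["vw"]
4. n4.hot = false  [terminal]
5. n3.mk = 14  [14]
6. n2.env = 13  [S.mk - 1]
7. n2.off = 27  [27]
8. n2.acc = -4  [A.pre * 2 - 32]
9. n5.pre = 24  [A₀.acc + 28]
10. n6.pre = 0  [A₀.pre - 24]
11. n7.mk = 13  [terminal]
12. n6.env = 16  [e.mk + 3]
13. n6.off = 13  [A.pre + 13]
14. n6.acc = 18  [A.pre * 2 + 18]
15. n8.hot = true  [terminal]
16. n5.env = -3  [A₁.acc - 21]
17. n5.off = 16  [A₁.env * 3 - 32]
18. n5.acc = 25  [A₁.env + 9]
19. n1.env = 20  [A₁.acc - 5]
20. n1.cnt = "wv"  ["wv"]
21. n10.pre = 13  [13]
22. n11.ok = true  [terminal]
23. n12.mk = 27  [terminal]
24. n13.mk = 13  [terminal]
25. n10.env = 22  [e₀.mk - 5]
26. n10.off = -5  [(if f.ok then e₀.mk else A.pre) - 32]
27. n10.acc = 25  [(if f.ok then e₁.mk else e₀.mk) + 12]
28. n9.env = -5  [-5]
29. n9.cnt = "mv"  ["mv"]
30. n0.mk = 30  [B₁.env + B₀.env + 15]

30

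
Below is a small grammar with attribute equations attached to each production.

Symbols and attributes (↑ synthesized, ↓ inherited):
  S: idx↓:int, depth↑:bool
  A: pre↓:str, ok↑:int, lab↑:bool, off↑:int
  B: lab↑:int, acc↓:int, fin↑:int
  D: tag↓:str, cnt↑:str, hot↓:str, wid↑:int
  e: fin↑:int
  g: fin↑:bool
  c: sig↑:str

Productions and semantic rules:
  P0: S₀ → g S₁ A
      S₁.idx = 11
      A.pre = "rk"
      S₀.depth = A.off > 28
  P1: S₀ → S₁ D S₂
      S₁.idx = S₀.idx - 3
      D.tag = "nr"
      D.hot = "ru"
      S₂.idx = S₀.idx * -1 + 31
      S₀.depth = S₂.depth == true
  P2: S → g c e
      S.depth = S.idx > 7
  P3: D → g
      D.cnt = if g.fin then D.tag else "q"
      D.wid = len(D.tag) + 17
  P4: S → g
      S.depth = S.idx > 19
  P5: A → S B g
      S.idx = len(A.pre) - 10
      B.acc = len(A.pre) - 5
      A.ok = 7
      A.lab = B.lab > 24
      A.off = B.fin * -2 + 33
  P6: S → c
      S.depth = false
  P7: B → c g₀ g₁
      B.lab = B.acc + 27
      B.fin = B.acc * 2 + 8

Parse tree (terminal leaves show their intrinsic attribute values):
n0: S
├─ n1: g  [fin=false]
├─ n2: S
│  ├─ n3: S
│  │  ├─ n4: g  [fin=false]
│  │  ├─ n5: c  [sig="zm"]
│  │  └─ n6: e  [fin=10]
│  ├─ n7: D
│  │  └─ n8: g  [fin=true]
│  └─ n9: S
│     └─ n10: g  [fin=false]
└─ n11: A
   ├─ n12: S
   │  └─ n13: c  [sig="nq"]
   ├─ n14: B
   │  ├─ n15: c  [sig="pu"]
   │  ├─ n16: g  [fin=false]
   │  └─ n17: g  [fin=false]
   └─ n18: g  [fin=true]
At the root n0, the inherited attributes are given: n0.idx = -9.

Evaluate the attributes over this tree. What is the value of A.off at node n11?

29

1. n0.idx = -9  [given at root]
2. n1.fin = false  [terminal]
3. n2.idx = 11  [11]
4. n3.idx = 8  [S₀.idx - 3]
5. n4.fin = false  [terminal]
6. n5.sig = "zm"  [terminal]
7. n6.fin = 10  [terminal]
8. n3.depth = true  [S.idx > 7]
9. n7.tag = "nr"  ["nr"]
10. n7.hot = "ru"  ["ru"]
11. n8.fin = true  [terminal]
12. n7.cnt = "nr"  [if g.fin then D.tag else "q"]
13. n7.wid = 19  [len(D.tag) + 17]
14. n9.idx = 20  [S₀.idx * -1 + 31]
15. n10.fin = false  [terminal]
16. n9.depth = true  [S.idx > 19]
17. n2.depth = true  [S₂.depth == true]
18. n11.pre = "rk"  ["rk"]
19. n12.idx = -8  [len(A.pre) - 10]
20. n13.sig = "nq"  [terminal]
21. n12.depth = false  [false]
22. n14.acc = -3  [len(A.pre) - 5]
23. n15.sig = "pu"  [terminal]
24. n16.fin = false  [terminal]
25. n17.fin = false  [terminal]
26. n14.lab = 24  [B.acc + 27]
27. n14.fin = 2  [B.acc * 2 + 8]
28. n18.fin = true  [terminal]
29. n11.ok = 7  [7]
30. n11.lab = false  [B.lab > 24]
31. n11.off = 29  [B.fin * -2 + 33]
32. n0.depth = true  [A.off > 28]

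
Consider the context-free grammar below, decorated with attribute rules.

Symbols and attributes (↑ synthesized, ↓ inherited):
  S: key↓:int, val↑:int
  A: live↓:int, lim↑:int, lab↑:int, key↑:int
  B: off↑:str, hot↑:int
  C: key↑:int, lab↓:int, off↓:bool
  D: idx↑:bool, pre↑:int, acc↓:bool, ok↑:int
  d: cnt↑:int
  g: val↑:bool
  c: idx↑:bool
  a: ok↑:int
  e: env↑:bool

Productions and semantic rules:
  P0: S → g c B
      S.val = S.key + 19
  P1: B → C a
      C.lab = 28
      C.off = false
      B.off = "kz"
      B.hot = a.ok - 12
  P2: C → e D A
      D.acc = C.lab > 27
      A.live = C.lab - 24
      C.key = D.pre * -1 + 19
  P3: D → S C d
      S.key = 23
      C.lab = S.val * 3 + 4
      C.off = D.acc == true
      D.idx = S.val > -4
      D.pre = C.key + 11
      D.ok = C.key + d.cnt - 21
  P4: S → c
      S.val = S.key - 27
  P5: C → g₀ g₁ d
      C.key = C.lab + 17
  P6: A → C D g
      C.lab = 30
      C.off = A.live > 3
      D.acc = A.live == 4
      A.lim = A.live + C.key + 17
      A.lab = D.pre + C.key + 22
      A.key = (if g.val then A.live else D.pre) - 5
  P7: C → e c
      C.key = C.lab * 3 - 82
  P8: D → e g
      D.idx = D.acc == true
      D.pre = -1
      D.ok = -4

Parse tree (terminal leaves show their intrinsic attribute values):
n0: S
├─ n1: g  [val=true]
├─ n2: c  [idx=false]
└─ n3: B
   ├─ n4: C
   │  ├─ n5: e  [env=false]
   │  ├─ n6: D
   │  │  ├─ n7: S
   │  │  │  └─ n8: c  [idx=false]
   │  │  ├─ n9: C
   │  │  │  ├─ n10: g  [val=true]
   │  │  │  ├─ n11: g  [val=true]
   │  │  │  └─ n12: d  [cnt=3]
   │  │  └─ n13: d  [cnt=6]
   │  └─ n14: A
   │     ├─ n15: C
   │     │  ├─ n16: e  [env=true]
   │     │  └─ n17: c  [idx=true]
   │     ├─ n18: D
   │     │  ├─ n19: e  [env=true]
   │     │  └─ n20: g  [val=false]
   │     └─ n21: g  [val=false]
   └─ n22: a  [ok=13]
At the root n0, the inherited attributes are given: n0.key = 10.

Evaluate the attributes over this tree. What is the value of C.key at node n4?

-1

1. n0.key = 10  [given at root]
2. n1.val = true  [terminal]
3. n2.idx = false  [terminal]
4. n4.lab = 28  [28]
5. n4.off = false  [false]
6. n5.env = false  [terminal]
7. n6.acc = true  [C.lab > 27]
8. n7.key = 23  [23]
9. n8.idx = false  [terminal]
10. n7.val = -4  [S.key - 27]
11. n9.lab = -8  [S.val * 3 + 4]
12. n9.off = true  [D.acc == true]
13. n10.val = true  [terminal]
14. n11.val = true  [terminal]
15. n12.cnt = 3  [terminal]
16. n9.key = 9  [C.lab + 17]
17. n13.cnt = 6  [terminal]
18. n6.idx = false  [S.val > -4]
19. n6.pre = 20  [C.key + 11]
20. n6.ok = -6  [C.key + d.cnt - 21]
21. n14.live = 4  [C.lab - 24]
22. n15.lab = 30  [30]
23. n15.off = true  [A.live > 3]
24. n16.env = true  [terminal]
25. n17.idx = true  [terminal]
26. n15.key = 8  [C.lab * 3 - 82]
27. n18.acc = true  [A.live == 4]
28. n19.env = true  [terminal]
29. n20.val = false  [terminal]
30. n18.idx = true  [D.acc == true]
31. n18.pre = -1  [-1]
32. n18.ok = -4  [-4]
33. n21.val = false  [terminal]
34. n14.lim = 29  [A.live + C.key + 17]
35. n14.lab = 29  [D.pre + C.key + 22]
36. n14.key = -6  [(if g.val then A.live else D.pre) - 5]
37. n4.key = -1  [D.pre * -1 + 19]
38. n22.ok = 13  [terminal]
39. n3.off = "kz"  ["kz"]
40. n3.hot = 1  [a.ok - 12]
41. n0.val = 29  [S.key + 19]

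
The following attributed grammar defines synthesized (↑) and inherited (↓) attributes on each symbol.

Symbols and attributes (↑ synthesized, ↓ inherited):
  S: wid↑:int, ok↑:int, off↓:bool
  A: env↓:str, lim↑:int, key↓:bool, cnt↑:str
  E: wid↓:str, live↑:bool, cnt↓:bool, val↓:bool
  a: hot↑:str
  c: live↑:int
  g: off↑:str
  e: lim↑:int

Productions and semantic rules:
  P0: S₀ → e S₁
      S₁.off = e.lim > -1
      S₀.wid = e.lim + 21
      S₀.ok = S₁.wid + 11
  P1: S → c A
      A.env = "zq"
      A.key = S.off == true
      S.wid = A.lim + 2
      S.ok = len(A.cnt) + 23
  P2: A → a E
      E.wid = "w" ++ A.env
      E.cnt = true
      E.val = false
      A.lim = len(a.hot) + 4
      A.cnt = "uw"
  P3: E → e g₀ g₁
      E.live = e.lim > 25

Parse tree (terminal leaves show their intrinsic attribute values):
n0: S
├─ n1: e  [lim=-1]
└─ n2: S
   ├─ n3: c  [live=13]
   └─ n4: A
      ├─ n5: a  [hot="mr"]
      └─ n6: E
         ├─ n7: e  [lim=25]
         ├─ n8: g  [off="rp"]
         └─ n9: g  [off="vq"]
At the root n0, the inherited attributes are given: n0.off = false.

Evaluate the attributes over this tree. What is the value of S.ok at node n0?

1. n0.off = false  [given at root]
2. n1.lim = -1  [terminal]
3. n2.off = false  [e.lim > -1]
4. n3.live = 13  [terminal]
5. n4.env = "zq"  ["zq"]
6. n4.key = false  [S.off == true]
7. n5.hot = "mr"  [terminal]
8. n6.wid = "wzq"  ["w" ++ A.env]
9. n6.cnt = true  [true]
10. n6.val = false  [false]
11. n7.lim = 25  [terminal]
12. n8.off = "rp"  [terminal]
13. n9.off = "vq"  [terminal]
14. n6.live = false  [e.lim > 25]
15. n4.lim = 6  [len(a.hot) + 4]
16. n4.cnt = "uw"  ["uw"]
17. n2.wid = 8  [A.lim + 2]
18. n2.ok = 25  [len(A.cnt) + 23]
19. n0.wid = 20  [e.lim + 21]
20. n0.ok = 19  [S₁.wid + 11]

19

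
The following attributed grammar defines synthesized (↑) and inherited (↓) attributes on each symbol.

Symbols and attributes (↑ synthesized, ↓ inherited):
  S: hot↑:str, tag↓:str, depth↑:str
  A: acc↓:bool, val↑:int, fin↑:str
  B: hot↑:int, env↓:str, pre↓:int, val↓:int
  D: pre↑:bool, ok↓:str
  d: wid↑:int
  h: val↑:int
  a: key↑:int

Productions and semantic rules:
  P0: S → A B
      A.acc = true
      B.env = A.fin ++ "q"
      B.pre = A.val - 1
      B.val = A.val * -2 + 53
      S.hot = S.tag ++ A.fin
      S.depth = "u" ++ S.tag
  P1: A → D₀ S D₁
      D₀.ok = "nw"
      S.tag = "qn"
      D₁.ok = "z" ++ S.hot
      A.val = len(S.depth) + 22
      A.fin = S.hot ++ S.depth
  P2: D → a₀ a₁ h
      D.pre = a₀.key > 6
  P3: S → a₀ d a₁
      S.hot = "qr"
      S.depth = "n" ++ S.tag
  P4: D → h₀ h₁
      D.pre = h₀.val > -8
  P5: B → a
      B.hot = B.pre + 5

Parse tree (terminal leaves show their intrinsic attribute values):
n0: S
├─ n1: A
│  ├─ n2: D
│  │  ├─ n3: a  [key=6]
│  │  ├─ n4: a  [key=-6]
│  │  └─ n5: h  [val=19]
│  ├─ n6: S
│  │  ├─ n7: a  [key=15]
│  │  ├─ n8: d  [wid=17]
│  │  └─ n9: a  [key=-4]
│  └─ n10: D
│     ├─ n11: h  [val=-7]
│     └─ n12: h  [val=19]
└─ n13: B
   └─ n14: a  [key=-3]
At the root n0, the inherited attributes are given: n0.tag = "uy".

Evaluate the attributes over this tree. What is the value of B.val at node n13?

1. n0.tag = "uy"  [given at root]
2. n1.acc = true  [true]
3. n2.ok = "nw"  ["nw"]
4. n3.key = 6  [terminal]
5. n4.key = -6  [terminal]
6. n5.val = 19  [terminal]
7. n2.pre = false  [a₀.key > 6]
8. n6.tag = "qn"  ["qn"]
9. n7.key = 15  [terminal]
10. n8.wid = 17  [terminal]
11. n9.key = -4  [terminal]
12. n6.hot = "qr"  ["qr"]
13. n6.depth = "nqn"  ["n" ++ S.tag]
14. n10.ok = "zqr"  ["z" ++ S.hot]
15. n11.val = -7  [terminal]
16. n12.val = 19  [terminal]
17. n10.pre = true  [h₀.val > -8]
18. n1.val = 25  [len(S.depth) + 22]
19. n1.fin = "qrnqn"  [S.hot ++ S.depth]
20. n13.env = "qrnqnq"  [A.fin ++ "q"]
21. n13.pre = 24  [A.val - 1]
22. n13.val = 3  [A.val * -2 + 53]
23. n14.key = -3  [terminal]
24. n13.hot = 29  [B.pre + 5]
25. n0.hot = "uyqrnqn"  [S.tag ++ A.fin]
26. n0.depth = "uuy"  ["u" ++ S.tag]

3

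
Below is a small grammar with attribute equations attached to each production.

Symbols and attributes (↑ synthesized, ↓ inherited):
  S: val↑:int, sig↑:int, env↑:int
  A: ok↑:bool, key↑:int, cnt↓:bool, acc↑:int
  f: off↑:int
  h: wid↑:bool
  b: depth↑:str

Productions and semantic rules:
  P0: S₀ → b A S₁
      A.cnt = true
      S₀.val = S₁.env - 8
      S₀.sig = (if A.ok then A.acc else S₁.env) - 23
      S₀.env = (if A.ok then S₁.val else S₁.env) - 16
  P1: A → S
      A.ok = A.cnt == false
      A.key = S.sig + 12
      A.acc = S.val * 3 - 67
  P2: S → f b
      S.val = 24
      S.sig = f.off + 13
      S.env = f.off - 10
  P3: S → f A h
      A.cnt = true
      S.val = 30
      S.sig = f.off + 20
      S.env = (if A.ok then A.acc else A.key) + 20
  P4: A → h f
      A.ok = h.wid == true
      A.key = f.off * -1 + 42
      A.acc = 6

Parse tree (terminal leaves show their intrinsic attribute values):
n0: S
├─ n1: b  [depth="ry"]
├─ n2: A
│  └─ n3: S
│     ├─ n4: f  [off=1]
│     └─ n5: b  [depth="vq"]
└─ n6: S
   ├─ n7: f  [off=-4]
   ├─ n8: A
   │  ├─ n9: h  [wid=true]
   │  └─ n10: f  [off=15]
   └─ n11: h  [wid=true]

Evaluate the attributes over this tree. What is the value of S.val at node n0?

18

1. n1.depth = "ry"  [terminal]
2. n2.cnt = true  [true]
3. n4.off = 1  [terminal]
4. n5.depth = "vq"  [terminal]
5. n3.val = 24  [24]
6. n3.sig = 14  [f.off + 13]
7. n3.env = -9  [f.off - 10]
8. n2.ok = false  [A.cnt == false]
9. n2.key = 26  [S.sig + 12]
10. n2.acc = 5  [S.val * 3 - 67]
11. n7.off = -4  [terminal]
12. n8.cnt = true  [true]
13. n9.wid = true  [terminal]
14. n10.off = 15  [terminal]
15. n8.ok = true  [h.wid == true]
16. n8.key = 27  [f.off * -1 + 42]
17. n8.acc = 6  [6]
18. n11.wid = true  [terminal]
19. n6.val = 30  [30]
20. n6.sig = 16  [f.off + 20]
21. n6.env = 26  [(if A.ok then A.acc else A.key) + 20]
22. n0.val = 18  [S₁.env - 8]
23. n0.sig = 3  [(if A.ok then A.acc else S₁.env) - 23]
24. n0.env = 10  [(if A.ok then S₁.val else S₁.env) - 16]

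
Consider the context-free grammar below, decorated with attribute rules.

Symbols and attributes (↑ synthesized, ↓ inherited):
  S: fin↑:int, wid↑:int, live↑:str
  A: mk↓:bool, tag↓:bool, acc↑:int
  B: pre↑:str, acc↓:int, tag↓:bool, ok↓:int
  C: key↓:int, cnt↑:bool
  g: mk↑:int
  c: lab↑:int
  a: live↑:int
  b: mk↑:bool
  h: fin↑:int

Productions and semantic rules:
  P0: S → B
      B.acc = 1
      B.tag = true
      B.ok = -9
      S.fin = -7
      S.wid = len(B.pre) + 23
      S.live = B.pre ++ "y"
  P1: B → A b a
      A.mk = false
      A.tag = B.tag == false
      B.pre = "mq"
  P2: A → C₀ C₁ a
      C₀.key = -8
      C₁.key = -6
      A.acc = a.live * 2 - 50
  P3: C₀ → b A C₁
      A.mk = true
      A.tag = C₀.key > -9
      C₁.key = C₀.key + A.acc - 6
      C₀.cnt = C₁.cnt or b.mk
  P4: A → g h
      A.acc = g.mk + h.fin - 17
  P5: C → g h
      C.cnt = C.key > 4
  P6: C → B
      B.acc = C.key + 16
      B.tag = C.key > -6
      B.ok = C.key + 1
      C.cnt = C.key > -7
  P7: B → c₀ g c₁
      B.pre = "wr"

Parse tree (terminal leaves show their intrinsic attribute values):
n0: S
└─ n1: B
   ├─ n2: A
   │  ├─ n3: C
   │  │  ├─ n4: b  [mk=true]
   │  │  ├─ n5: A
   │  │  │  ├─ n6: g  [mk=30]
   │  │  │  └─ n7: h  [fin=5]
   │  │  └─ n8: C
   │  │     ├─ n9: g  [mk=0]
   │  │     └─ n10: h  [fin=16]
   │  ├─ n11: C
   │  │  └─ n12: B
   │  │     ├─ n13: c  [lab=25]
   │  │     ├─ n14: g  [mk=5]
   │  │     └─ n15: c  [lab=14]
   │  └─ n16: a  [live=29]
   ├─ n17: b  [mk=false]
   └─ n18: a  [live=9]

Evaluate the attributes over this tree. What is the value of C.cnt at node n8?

1. n1.acc = 1  [1]
2. n1.tag = true  [true]
3. n1.ok = -9  [-9]
4. n2.mk = false  [false]
5. n2.tag = false  [B.tag == false]
6. n3.key = -8  [-8]
7. n4.mk = true  [terminal]
8. n5.mk = true  [true]
9. n5.tag = true  [C₀.key > -9]
10. n6.mk = 30  [terminal]
11. n7.fin = 5  [terminal]
12. n5.acc = 18  [g.mk + h.fin - 17]
13. n8.key = 4  [C₀.key + A.acc - 6]
14. n9.mk = 0  [terminal]
15. n10.fin = 16  [terminal]
16. n8.cnt = false  [C.key > 4]
17. n3.cnt = true  [C₁.cnt or b.mk]
18. n11.key = -6  [-6]
19. n12.acc = 10  [C.key + 16]
20. n12.tag = false  [C.key > -6]
21. n12.ok = -5  [C.key + 1]
22. n13.lab = 25  [terminal]
23. n14.mk = 5  [terminal]
24. n15.lab = 14  [terminal]
25. n12.pre = "wr"  ["wr"]
26. n11.cnt = true  [C.key > -7]
27. n16.live = 29  [terminal]
28. n2.acc = 8  [a.live * 2 - 50]
29. n17.mk = false  [terminal]
30. n18.live = 9  [terminal]
31. n1.pre = "mq"  ["mq"]
32. n0.fin = -7  [-7]
33. n0.wid = 25  [len(B.pre) + 23]
34. n0.live = "mqy"  [B.pre ++ "y"]

false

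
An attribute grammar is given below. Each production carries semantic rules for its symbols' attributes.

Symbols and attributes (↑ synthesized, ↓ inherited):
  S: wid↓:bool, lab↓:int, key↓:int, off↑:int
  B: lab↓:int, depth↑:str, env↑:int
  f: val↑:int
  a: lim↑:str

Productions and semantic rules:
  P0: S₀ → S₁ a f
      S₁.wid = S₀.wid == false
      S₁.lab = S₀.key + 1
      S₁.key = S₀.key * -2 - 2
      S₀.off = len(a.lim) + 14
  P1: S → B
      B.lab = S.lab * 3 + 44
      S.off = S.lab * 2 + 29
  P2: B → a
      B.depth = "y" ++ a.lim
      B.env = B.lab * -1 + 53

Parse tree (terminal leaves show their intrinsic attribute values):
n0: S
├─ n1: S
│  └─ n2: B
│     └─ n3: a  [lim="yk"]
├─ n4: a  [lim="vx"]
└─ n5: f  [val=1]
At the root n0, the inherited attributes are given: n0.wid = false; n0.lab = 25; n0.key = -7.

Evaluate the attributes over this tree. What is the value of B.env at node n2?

1. n0.wid = false  [given at root]
2. n0.lab = 25  [given at root]
3. n0.key = -7  [given at root]
4. n1.wid = true  [S₀.wid == false]
5. n1.lab = -6  [S₀.key + 1]
6. n1.key = 12  [S₀.key * -2 - 2]
7. n2.lab = 26  [S.lab * 3 + 44]
8. n3.lim = "yk"  [terminal]
9. n2.depth = "yyk"  ["y" ++ a.lim]
10. n2.env = 27  [B.lab * -1 + 53]
11. n1.off = 17  [S.lab * 2 + 29]
12. n4.lim = "vx"  [terminal]
13. n5.val = 1  [terminal]
14. n0.off = 16  [len(a.lim) + 14]

27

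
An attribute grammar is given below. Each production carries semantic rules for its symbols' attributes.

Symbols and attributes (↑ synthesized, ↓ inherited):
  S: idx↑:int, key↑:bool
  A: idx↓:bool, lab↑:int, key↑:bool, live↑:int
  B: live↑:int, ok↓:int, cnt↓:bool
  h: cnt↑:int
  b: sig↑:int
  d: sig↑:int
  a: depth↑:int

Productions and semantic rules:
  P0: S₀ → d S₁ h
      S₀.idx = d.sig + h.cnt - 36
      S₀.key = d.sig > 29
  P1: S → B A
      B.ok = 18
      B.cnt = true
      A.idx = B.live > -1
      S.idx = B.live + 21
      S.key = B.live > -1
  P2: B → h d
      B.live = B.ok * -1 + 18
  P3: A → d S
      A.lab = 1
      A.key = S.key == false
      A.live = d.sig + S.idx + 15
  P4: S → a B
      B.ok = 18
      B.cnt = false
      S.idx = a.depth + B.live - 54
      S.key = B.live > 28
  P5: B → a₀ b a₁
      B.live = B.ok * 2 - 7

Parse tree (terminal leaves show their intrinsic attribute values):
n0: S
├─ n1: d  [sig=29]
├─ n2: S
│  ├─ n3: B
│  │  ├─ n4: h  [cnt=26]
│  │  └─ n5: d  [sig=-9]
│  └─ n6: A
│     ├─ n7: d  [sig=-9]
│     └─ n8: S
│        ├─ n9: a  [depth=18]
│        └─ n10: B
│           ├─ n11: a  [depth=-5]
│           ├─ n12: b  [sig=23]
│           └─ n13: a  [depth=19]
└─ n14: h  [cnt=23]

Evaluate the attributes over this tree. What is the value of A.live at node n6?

1. n1.sig = 29  [terminal]
2. n3.ok = 18  [18]
3. n3.cnt = true  [true]
4. n4.cnt = 26  [terminal]
5. n5.sig = -9  [terminal]
6. n3.live = 0  [B.ok * -1 + 18]
7. n6.idx = true  [B.live > -1]
8. n7.sig = -9  [terminal]
9. n9.depth = 18  [terminal]
10. n10.ok = 18  [18]
11. n10.cnt = false  [false]
12. n11.depth = -5  [terminal]
13. n12.sig = 23  [terminal]
14. n13.depth = 19  [terminal]
15. n10.live = 29  [B.ok * 2 - 7]
16. n8.idx = -7  [a.depth + B.live - 54]
17. n8.key = true  [B.live > 28]
18. n6.lab = 1  [1]
19. n6.key = false  [S.key == false]
20. n6.live = -1  [d.sig + S.idx + 15]
21. n2.idx = 21  [B.live + 21]
22. n2.key = true  [B.live > -1]
23. n14.cnt = 23  [terminal]
24. n0.idx = 16  [d.sig + h.cnt - 36]
25. n0.key = false  [d.sig > 29]

-1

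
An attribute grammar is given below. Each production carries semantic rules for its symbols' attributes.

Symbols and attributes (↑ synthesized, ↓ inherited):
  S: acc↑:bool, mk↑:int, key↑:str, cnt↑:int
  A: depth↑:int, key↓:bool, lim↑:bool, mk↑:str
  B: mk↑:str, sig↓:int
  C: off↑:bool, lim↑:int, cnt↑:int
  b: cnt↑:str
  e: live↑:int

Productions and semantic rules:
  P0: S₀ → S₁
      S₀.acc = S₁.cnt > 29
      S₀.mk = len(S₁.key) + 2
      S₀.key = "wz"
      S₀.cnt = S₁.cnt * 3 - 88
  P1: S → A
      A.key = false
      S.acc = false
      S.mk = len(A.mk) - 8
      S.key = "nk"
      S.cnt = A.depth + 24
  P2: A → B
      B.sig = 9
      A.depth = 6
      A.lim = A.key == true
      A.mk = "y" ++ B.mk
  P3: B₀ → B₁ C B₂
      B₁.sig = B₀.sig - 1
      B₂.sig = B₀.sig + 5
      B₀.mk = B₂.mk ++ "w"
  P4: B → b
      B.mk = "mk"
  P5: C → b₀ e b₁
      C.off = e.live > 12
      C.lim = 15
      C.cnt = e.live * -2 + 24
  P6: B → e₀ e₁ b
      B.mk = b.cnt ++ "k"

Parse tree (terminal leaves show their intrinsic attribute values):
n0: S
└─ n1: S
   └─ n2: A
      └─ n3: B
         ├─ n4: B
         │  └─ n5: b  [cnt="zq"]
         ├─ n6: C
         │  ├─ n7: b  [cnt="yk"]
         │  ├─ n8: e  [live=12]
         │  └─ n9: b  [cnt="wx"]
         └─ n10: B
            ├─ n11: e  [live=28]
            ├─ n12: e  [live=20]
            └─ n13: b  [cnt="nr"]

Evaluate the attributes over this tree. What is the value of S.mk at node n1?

1. n2.key = false  [false]
2. n3.sig = 9  [9]
3. n4.sig = 8  [B₀.sig - 1]
4. n5.cnt = "zq"  [terminal]
5. n4.mk = "mk"  ["mk"]
6. n7.cnt = "yk"  [terminal]
7. n8.live = 12  [terminal]
8. n9.cnt = "wx"  [terminal]
9. n6.off = false  [e.live > 12]
10. n6.lim = 15  [15]
11. n6.cnt = 0  [e.live * -2 + 24]
12. n10.sig = 14  [B₀.sig + 5]
13. n11.live = 28  [terminal]
14. n12.live = 20  [terminal]
15. n13.cnt = "nr"  [terminal]
16. n10.mk = "nrk"  [b.cnt ++ "k"]
17. n3.mk = "nrkw"  [B₂.mk ++ "w"]
18. n2.depth = 6  [6]
19. n2.lim = false  [A.key == true]
20. n2.mk = "ynrkw"  ["y" ++ B.mk]
21. n1.acc = false  [false]
22. n1.mk = -3  [len(A.mk) - 8]
23. n1.key = "nk"  ["nk"]
24. n1.cnt = 30  [A.depth + 24]
25. n0.acc = true  [S₁.cnt > 29]
26. n0.mk = 4  [len(S₁.key) + 2]
27. n0.key = "wz"  ["wz"]
28. n0.cnt = 2  [S₁.cnt * 3 - 88]

-3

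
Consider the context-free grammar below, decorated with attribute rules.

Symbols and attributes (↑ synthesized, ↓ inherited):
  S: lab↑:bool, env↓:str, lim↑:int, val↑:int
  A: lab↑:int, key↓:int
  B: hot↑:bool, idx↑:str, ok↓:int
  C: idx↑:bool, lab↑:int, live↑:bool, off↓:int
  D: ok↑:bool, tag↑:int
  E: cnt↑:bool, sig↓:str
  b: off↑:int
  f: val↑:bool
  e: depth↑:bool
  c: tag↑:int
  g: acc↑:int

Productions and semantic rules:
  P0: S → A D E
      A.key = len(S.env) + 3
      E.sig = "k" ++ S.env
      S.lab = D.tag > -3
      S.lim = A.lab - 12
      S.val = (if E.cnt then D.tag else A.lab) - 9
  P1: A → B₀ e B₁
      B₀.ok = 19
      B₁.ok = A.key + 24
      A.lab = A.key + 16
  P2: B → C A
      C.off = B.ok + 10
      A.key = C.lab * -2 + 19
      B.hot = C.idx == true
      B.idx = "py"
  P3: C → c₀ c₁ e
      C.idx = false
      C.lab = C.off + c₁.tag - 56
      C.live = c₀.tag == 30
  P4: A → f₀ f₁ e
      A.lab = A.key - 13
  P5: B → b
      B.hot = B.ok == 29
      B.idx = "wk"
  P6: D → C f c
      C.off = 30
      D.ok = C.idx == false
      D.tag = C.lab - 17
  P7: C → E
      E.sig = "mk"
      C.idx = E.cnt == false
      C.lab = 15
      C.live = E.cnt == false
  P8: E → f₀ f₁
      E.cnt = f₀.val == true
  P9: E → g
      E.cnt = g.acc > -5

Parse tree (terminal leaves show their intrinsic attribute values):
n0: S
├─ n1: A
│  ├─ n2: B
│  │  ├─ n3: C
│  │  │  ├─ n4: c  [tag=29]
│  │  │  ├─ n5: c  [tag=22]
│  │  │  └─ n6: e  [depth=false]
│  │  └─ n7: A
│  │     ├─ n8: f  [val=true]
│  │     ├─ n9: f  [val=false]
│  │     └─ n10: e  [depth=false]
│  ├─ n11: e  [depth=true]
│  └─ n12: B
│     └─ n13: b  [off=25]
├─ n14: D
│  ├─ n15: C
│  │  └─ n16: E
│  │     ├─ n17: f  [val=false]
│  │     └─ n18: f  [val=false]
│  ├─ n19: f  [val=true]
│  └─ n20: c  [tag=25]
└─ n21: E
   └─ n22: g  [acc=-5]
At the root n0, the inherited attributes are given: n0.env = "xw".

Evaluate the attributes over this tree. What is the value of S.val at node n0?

12

1. n0.env = "xw"  [given at root]
2. n1.key = 5  [len(S.env) + 3]
3. n2.ok = 19  [19]
4. n3.off = 29  [B.ok + 10]
5. n4.tag = 29  [terminal]
6. n5.tag = 22  [terminal]
7. n6.depth = false  [terminal]
8. n3.idx = false  [false]
9. n3.lab = -5  [C.off + c₁.tag - 56]
10. n3.live = false  [c₀.tag == 30]
11. n7.key = 29  [C.lab * -2 + 19]
12. n8.val = true  [terminal]
13. n9.val = false  [terminal]
14. n10.depth = false  [terminal]
15. n7.lab = 16  [A.key - 13]
16. n2.hot = false  [C.idx == true]
17. n2.idx = "py"  ["py"]
18. n11.depth = true  [terminal]
19. n12.ok = 29  [A.key + 24]
20. n13.off = 25  [terminal]
21. n12.hot = true  [B.ok == 29]
22. n12.idx = "wk"  ["wk"]
23. n1.lab = 21  [A.key + 16]
24. n15.off = 30  [30]
25. n16.sig = "mk"  ["mk"]
26. n17.val = false  [terminal]
27. n18.val = false  [terminal]
28. n16.cnt = false  [f₀.val == true]
29. n15.idx = true  [E.cnt == false]
30. n15.lab = 15  [15]
31. n15.live = true  [E.cnt == false]
32. n19.val = true  [terminal]
33. n20.tag = 25  [terminal]
34. n14.ok = false  [C.idx == false]
35. n14.tag = -2  [C.lab - 17]
36. n21.sig = "kxw"  ["k" ++ S.env]
37. n22.acc = -5  [terminal]
38. n21.cnt = false  [g.acc > -5]
39. n0.lab = true  [D.tag > -3]
40. n0.lim = 9  [A.lab - 12]
41. n0.val = 12  [(if E.cnt then D.tag else A.lab) - 9]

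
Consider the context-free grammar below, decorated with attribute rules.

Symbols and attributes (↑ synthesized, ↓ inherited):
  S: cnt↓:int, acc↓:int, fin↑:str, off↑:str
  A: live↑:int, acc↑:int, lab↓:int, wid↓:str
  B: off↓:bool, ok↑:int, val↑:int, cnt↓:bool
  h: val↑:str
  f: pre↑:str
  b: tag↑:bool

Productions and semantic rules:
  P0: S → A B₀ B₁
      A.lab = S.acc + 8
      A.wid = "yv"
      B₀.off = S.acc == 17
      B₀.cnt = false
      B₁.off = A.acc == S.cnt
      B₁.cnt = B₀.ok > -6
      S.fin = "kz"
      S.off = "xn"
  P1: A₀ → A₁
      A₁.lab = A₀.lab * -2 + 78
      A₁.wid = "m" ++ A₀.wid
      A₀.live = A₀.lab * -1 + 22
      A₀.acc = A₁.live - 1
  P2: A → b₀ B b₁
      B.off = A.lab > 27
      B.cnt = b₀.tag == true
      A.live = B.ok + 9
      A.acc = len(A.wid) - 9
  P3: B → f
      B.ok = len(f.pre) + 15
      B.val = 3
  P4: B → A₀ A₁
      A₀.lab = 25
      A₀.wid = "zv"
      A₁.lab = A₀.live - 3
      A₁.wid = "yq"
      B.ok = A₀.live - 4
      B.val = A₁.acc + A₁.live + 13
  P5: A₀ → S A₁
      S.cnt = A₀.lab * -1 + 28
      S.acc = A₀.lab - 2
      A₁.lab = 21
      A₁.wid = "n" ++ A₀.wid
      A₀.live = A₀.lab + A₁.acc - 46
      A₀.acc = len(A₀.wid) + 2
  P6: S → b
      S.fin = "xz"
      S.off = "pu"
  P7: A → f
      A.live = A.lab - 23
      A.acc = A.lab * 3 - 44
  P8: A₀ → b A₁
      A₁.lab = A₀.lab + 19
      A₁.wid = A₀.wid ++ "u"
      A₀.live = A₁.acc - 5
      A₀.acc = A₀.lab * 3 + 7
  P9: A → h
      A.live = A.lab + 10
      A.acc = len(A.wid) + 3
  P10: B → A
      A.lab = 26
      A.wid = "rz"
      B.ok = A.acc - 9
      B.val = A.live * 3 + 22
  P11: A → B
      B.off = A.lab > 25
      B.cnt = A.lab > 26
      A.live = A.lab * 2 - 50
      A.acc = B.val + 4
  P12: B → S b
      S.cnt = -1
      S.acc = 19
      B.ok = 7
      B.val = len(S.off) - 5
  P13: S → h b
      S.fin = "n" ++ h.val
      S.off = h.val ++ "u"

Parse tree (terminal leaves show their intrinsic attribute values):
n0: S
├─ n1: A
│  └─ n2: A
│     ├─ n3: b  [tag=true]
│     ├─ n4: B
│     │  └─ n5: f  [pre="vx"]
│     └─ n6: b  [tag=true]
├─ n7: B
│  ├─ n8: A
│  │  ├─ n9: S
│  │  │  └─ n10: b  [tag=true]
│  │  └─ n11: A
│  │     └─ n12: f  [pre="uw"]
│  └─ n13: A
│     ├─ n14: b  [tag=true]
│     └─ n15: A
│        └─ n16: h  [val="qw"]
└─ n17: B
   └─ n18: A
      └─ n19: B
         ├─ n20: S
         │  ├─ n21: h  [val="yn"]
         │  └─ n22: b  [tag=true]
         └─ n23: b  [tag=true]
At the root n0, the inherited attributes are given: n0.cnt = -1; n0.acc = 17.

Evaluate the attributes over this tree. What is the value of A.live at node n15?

1. n0.cnt = -1  [given at root]
2. n0.acc = 17  [given at root]
3. n1.lab = 25  [S.acc + 8]
4. n1.wid = "yv"  ["yv"]
5. n2.lab = 28  [A₀.lab * -2 + 78]
6. n2.wid = "myv"  ["m" ++ A₀.wid]
7. n3.tag = true  [terminal]
8. n4.off = true  [A.lab > 27]
9. n4.cnt = true  [b₀.tag == true]
10. n5.pre = "vx"  [terminal]
11. n4.ok = 17  [len(f.pre) + 15]
12. n4.val = 3  [3]
13. n6.tag = true  [terminal]
14. n2.live = 26  [B.ok + 9]
15. n2.acc = -6  [len(A.wid) - 9]
16. n1.live = -3  [A₀.lab * -1 + 22]
17. n1.acc = 25  [A₁.live - 1]
18. n7.off = true  [S.acc == 17]
19. n7.cnt = false  [false]
20. n8.lab = 25  [25]
21. n8.wid = "zv"  ["zv"]
22. n9.cnt = 3  [A₀.lab * -1 + 28]
23. n9.acc = 23  [A₀.lab - 2]
24. n10.tag = true  [terminal]
25. n9.fin = "xz"  ["xz"]
26. n9.off = "pu"  ["pu"]
27. n11.lab = 21  [21]
28. n11.wid = "nzv"  ["n" ++ A₀.wid]
29. n12.pre = "uw"  [terminal]
30. n11.live = -2  [A.lab - 23]
31. n11.acc = 19  [A.lab * 3 - 44]
32. n8.live = -2  [A₀.lab + A₁.acc - 46]
33. n8.acc = 4  [len(A₀.wid) + 2]
34. n13.lab = -5  [A₀.live - 3]
35. n13.wid = "yq"  ["yq"]
36. n14.tag = true  [terminal]
37. n15.lab = 14  [A₀.lab + 19]
38. n15.wid = "yqu"  [A₀.wid ++ "u"]
39. n16.val = "qw"  [terminal]
40. n15.live = 24  [A.lab + 10]
41. n15.acc = 6  [len(A.wid) + 3]
42. n13.live = 1  [A₁.acc - 5]
43. n13.acc = -8  [A₀.lab * 3 + 7]
44. n7.ok = -6  [A₀.live - 4]
45. n7.val = 6  [A₁.acc + A₁.live + 13]
46. n17.off = false  [A.acc == S.cnt]
47. n17.cnt = false  [B₀.ok > -6]
48. n18.lab = 26  [26]
49. n18.wid = "rz"  ["rz"]
50. n19.off = true  [A.lab > 25]
51. n19.cnt = false  [A.lab > 26]
52. n20.cnt = -1  [-1]
53. n20.acc = 19  [19]
54. n21.val = "yn"  [terminal]
55. n22.tag = true  [terminal]
56. n20.fin = "nyn"  ["n" ++ h.val]
57. n20.off = "ynu"  [h.val ++ "u"]
58. n23.tag = true  [terminal]
59. n19.ok = 7  [7]
60. n19.val = -2  [len(S.off) - 5]
61. n18.live = 2  [A.lab * 2 - 50]
62. n18.acc = 2  [B.val + 4]
63. n17.ok = -7  [A.acc - 9]
64. n17.val = 28  [A.live * 3 + 22]
65. n0.fin = "kz"  ["kz"]
66. n0.off = "xn"  ["xn"]

24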